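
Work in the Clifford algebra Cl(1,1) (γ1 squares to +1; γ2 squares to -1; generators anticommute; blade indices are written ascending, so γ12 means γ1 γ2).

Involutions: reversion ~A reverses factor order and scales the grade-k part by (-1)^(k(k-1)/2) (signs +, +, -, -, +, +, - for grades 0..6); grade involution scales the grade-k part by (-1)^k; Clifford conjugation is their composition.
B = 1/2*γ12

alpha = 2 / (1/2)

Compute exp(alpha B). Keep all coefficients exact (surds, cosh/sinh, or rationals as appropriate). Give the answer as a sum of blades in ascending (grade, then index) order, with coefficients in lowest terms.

B^2 = (1/2)^2*(γ12)^2 = 1/4*(+1) = 1/4 (a basis 2-blade squares to minus the product of its generators' squares).
B^2 = 1/4 — hyperbolic case — the even/odd split gives cosh and sinh: l = 1/2, alpha*l = 2, so exp(alpha B) = cosh(2) + (sinh(2)/(1/2))*B = cosh(2) + (2*sinh(2))*B.
Answer: cosh(2) + sinh(2)*γ12


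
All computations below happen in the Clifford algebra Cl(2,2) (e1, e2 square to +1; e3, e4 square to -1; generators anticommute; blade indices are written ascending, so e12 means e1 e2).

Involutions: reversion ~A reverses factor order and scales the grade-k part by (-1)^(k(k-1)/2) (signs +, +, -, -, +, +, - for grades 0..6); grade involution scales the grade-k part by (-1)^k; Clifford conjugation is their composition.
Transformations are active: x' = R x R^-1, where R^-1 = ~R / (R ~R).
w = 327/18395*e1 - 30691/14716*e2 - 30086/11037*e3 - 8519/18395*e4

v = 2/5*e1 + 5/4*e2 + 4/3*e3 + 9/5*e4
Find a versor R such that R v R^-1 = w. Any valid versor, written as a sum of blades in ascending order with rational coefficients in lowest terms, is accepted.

Sketch: the shared square -11863/3600 makes R = v + w = 1537/3679*e1 - 3074/3679*e2 - 15370/11037*e3 + 24592/18395*e4 the natural versor; its sandwich fixes that direction, negates (v - w)/2, and sends v to w.
Answer: 1537/3679*e1 - 3074/3679*e2 - 15370/11037*e3 + 24592/18395*e4


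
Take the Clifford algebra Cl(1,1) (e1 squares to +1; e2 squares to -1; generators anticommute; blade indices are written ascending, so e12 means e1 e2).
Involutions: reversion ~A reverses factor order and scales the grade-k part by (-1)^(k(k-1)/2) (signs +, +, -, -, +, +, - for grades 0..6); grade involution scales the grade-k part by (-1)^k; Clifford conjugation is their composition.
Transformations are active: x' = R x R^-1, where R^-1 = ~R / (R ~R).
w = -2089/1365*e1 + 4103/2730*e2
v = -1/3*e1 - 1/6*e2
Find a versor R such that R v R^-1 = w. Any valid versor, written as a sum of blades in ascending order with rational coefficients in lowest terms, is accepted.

Since q(v) = q(w) = 1/12, the sum R = v + w = -848/455*e1 + 608/455*e2 does the job whenever invertible.
Answer: -848/455*e1 + 608/455*e2


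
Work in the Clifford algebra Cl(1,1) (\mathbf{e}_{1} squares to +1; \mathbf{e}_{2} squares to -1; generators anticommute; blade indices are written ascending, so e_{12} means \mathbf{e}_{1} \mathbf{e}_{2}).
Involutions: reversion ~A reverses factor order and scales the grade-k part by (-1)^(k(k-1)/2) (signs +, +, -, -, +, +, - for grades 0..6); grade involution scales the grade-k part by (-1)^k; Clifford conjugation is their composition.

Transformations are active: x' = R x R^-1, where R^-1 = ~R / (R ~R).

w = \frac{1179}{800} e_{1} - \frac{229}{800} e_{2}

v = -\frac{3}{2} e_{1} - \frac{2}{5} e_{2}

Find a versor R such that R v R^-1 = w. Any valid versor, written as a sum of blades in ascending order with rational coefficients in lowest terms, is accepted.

R = v + w = -\frac{21}{800} e_{1} - \frac{549}{800} e_{2} works: the equal norms (\frac{209}{100}) guarantee its sandwich swaps v into w.
Answer: -\frac{21}{800} e_{1} - \frac{549}{800} e_{2}


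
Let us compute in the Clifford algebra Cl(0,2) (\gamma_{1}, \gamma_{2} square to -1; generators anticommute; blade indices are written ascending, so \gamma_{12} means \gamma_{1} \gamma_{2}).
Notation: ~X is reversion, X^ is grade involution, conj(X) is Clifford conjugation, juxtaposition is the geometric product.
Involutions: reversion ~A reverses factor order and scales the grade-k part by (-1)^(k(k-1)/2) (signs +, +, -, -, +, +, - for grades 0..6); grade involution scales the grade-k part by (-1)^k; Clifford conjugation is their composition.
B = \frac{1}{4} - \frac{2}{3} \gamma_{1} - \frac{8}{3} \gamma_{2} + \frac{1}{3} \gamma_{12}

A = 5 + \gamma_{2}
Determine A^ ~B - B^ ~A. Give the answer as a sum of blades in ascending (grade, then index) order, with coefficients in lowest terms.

first term: -\frac{17}{12} - 3 \gamma_{1} - \frac{163}{12} \gamma_{2} - \frac{7}{3} \gamma_{12}
second term: -\frac{17}{12} + 3 \gamma_{1} + \frac{163}{12} \gamma_{2} + \frac{7}{3} \gamma_{12}
Answer: -6 \gamma_{1} - \frac{163}{6} \gamma_{2} - \frac{14}{3} \gamma_{12}


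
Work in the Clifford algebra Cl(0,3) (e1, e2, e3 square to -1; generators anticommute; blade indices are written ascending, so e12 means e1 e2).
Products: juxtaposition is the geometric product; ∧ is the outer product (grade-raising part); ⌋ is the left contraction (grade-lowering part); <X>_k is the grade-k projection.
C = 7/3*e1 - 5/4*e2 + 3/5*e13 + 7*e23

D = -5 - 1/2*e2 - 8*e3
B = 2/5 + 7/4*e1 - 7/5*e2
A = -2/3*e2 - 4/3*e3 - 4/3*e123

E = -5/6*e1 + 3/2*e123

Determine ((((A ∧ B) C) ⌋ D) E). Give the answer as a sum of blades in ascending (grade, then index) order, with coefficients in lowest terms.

step 1: -4/15*e2 - 8/15*e3 + 7/6*e12 + 7/3*e13 - 28/15*e23 - 8/15*e123
step 2: 34/3 + 2923/600*e1 - 599/450*e2 + 434/45*e3 + 4067/225*e12 - 563/90*e13 + 23/18*e23 - 1151/900*e123
step 3: 5947/300 - 17/3*e2 - 272/3*e3
step 4: -5947/360*e1 + 2363/18*e12 - 1513/18*e13 + 5947/200*e123
Answer: -5947/360*e1 + 2363/18*e12 - 1513/18*e13 + 5947/200*e123


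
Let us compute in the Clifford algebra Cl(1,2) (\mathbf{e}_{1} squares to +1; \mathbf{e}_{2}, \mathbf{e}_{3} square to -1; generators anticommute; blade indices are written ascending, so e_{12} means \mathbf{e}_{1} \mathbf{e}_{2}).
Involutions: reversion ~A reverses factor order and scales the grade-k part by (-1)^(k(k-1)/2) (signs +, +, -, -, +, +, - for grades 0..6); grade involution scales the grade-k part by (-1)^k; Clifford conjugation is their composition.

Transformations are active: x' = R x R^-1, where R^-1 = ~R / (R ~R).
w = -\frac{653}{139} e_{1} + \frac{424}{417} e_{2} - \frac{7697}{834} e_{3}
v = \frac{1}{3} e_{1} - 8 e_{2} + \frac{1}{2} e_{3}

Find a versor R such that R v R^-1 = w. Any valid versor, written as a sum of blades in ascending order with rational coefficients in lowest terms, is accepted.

Construction: equal norms (both -\frac{2309}{36}) license R = v + w = -\frac{1820}{417} e_{1} - \frac{2912}{417} e_{2} - \frac{3640}{417} e_{3} — nothing changes along that direction, while (v - w)/2 changes sign, so v maps onto w.
Answer: -\frac{1820}{417} e_{1} - \frac{2912}{417} e_{2} - \frac{3640}{417} e_{3}


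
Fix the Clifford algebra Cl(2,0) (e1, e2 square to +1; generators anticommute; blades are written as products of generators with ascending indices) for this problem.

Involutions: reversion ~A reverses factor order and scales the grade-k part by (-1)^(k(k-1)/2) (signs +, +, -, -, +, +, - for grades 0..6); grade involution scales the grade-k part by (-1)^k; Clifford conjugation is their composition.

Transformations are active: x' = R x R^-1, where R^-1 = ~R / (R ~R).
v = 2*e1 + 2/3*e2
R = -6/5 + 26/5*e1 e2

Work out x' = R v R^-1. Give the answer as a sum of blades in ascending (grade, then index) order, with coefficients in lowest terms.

~R = -6/5 - 26/5*e1 e2, and R ~R = 712/25, so R^-1 = ~R / (712/25).
R v = 16/15*e1 - 56/5*e2
Answer: -186/89*e1 + 74/267*e2


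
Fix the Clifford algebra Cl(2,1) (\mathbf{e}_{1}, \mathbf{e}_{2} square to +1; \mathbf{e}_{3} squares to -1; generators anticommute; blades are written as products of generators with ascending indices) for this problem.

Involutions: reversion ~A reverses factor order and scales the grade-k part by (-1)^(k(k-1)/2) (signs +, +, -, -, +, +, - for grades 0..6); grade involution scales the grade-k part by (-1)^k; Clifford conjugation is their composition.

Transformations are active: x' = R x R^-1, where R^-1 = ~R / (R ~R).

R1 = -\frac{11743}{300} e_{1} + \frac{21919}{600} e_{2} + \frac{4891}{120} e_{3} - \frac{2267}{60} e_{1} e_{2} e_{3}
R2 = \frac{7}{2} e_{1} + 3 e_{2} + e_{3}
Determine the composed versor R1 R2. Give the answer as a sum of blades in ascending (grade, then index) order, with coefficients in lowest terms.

Distribute over the terms of R2 (each basis-blade product reordered to ascending indices, repeated generators contracted through their squares):
R1 (\frac{7}{2} e_{1}) = -\frac{82201}{600} - \frac{153433}{1200} e_{1} e_{2} - \frac{34237}{240} e_{1} e_{3} - \frac{15869}{120} e_{2} e_{3}
R1 (3 e_{2}) = \frac{21919}{200} - \frac{11743}{100} e_{1} e_{2} + \frac{2267}{20} e_{1} e_{3} - \frac{4891}{40} e_{2} e_{3}
R1 (e_{3}) = -\frac{4891}{120} + \frac{2267}{60} e_{1} e_{2} - \frac{11743}{300} e_{1} e_{3} + \frac{21919}{600} e_{2} e_{3}
Summing the partial products and collecting blades:
Answer: -\frac{13633}{200} - \frac{83003}{400} e_{1} e_{2} - \frac{27379}{400} e_{1} e_{3} - \frac{43597}{200} e_{2} e_{3}


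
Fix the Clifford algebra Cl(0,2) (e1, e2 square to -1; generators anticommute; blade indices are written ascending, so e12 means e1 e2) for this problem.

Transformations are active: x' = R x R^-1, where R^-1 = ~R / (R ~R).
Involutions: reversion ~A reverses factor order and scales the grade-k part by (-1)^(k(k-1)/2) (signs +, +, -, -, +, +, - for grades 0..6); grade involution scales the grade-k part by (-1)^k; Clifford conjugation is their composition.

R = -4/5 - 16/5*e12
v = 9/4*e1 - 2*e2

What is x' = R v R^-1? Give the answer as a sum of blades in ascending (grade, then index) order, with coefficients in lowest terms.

~R = -4/5 + 16/5*e12, and R ~R = 272/25, so R^-1 = ~R / (272/25).
R v = -41/5*e1 - 28/5*e2
Answer: -71/68*e1 + 48/17*e2


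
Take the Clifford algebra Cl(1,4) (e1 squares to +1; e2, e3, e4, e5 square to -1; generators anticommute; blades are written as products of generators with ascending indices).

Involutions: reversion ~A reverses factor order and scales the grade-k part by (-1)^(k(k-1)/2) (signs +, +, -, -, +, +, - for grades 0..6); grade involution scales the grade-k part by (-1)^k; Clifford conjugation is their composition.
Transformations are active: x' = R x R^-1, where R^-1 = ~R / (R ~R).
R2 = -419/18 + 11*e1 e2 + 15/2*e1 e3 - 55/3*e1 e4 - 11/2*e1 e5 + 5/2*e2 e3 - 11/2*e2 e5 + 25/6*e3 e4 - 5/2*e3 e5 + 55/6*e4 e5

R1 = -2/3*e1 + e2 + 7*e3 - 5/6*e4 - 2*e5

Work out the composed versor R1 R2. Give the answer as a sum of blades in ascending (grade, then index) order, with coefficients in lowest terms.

Distribute over the terms of R1 (each basis-blade product reordered to ascending indices, repeated generators contracted through their squares):
(-2/3*e1) R2 = 419/27*e1 - 22/3*e2 - 5*e3 + 110/9*e4 + 11/3*e5 - 5/3*e1 e2 e3 + 11/3*e1 e2 e5 - 25/9*e1 e3 e4 + 5/3*e1 e3 e5 - 55/9*e1 e4 e5
(e2) R2 = 11*e1 - 419/18*e2 - 5/2*e3 + 11/2*e5 - 15/2*e1 e2 e3 + 55/3*e1 e2 e4 + 11/2*e1 e2 e5 + 25/6*e2 e3 e4 - 5/2*e2 e3 e5 + 55/6*e2 e4 e5
(7*e3) R2 = 105/2*e1 + 35/2*e2 - 2933/18*e3 - 175/6*e4 + 35/2*e5 + 77*e1 e2 e3 + 385/3*e1 e3 e4 + 77/2*e1 e3 e5 + 77/2*e2 e3 e5 + 385/6*e3 e4 e5
(-5/6*e4) R2 = 275/18*e1 - 125/36*e3 + 2095/108*e4 + 275/36*e5 - 55/6*e1 e2 e4 - 25/4*e1 e3 e4 - 55/12*e1 e4 e5 - 25/12*e2 e3 e4 - 55/12*e2 e4 e5 - 25/12*e3 e4 e5
(-2*e5) R2 = 11*e1 + 11*e2 + 5*e3 - 55/3*e4 + 419/9*e5 - 22*e1 e2 e5 - 15*e1 e3 e5 + 110/3*e1 e4 e5 - 5*e2 e3 e5 - 25/3*e3 e4 e5
Summing the partial products and collecting blades:
Answer: 2843/27*e1 - 19/9*e2 - 2027/12*e3 - 1715/108*e4 + 2911/36*e5 + 407/6*e1 e2 e3 + 55/6*e1 e2 e4 - 77/6*e1 e2 e5 + 4295/36*e1 e3 e4 + 151/6*e1 e3 e5 + 935/36*e1 e4 e5 + 25/12*e2 e3 e4 + 31*e2 e3 e5 + 55/12*e2 e4 e5 + 215/4*e3 e4 e5


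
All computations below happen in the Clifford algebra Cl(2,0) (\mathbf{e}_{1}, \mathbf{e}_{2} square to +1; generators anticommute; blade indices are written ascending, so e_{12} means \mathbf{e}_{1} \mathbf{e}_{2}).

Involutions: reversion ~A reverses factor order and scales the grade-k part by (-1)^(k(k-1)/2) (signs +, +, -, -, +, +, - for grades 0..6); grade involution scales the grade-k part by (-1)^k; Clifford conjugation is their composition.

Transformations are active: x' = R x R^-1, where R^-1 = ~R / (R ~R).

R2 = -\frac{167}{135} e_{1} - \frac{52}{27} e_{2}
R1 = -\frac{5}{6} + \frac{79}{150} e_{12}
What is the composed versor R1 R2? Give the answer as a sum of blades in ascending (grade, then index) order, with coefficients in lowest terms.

Distribute over the terms of R1 (each basis-blade product reordered to ascending indices, repeated generators contracted through their squares):
(-\frac{5}{6}) R2 = \frac{167}{162} e_{1} + \frac{130}{81} e_{2}
(\frac{79}{150} e_{12}) R2 = -\frac{2054}{2025} e_{1} + \frac{13193}{20250} e_{2}
Summing the partial products and collecting blades:
Answer: \frac{67}{4050} e_{1} + \frac{5077}{2250} e_{2}


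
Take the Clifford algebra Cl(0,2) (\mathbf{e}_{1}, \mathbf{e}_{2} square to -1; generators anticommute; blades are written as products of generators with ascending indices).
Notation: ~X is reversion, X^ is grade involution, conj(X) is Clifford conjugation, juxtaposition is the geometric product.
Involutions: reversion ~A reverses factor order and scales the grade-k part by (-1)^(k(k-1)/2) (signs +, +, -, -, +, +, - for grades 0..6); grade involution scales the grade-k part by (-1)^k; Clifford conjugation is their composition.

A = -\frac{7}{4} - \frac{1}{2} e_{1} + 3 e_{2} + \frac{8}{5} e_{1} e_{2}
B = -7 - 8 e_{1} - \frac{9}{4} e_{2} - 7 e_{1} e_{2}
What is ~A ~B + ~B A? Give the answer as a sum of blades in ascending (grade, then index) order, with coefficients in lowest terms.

first term: \frac{131}{5} + \frac{349}{10} e_{1} - \frac{61}{80} e_{2} + \frac{963}{40} e_{1} e_{2}
second term: \frac{19}{5} - \frac{71}{10} e_{1} - \frac{621}{80} e_{2} - \frac{1943}{40} e_{1} e_{2}
Answer: 30 + \frac{139}{5} e_{1} - \frac{341}{40} e_{2} - \frac{49}{2} e_{1} e_{2}


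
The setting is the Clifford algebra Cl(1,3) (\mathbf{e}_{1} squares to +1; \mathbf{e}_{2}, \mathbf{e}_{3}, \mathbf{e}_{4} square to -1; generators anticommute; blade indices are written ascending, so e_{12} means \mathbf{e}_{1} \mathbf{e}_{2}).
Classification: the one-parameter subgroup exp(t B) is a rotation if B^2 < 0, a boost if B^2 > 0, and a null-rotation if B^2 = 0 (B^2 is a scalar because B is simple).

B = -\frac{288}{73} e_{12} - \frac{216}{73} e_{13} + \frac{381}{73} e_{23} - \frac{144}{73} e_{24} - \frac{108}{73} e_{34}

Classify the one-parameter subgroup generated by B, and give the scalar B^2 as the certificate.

B^2 term by term: the squares give (-\frac{288}{73})^2*(e_{12})^2 + (-\frac{216}{73})^2*(e_{13})^2 + (\frac{381}{73})^2*(e_{23})^2 + (-\frac{144}{73})^2*(e_{24})^2 + (-\frac{108}{73})^2*(e_{34})^2 = \frac{82944}{5329}*(+1) + \frac{46656}{5329}*(+1) + \frac{145161}{5329}*(-1) + \frac{20736}{5329}*(-1) + \frac{11664}{5329}*(-1) = -9 (each basis 2-blade squares to minus the product of its generators' squares); cross terms between blades sharing an index anticommute and cancel; the commuting (index-disjoint) pairs give grade-4 terms 2*c*c'*(blade product), which cancel blade by blade — e_{1234}: \frac{62208}{5329} - \frac{62208}{5329} = 0 — confirming B is simple. So B^2 = -9.
Answer: rotation, certificate B^2 = -9. Why this suffices: the scalar -9 survives any versor conjugation, so its sign alone determines the class however B is presented.


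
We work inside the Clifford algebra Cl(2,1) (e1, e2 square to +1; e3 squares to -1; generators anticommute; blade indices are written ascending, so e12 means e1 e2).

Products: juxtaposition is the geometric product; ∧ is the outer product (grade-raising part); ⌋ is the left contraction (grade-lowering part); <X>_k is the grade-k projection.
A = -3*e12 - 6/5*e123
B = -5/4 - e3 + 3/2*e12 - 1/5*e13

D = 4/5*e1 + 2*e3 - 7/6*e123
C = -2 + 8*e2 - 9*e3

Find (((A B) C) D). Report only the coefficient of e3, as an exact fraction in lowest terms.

step 1: 9/2 - 6/25*e2 + 9/5*e3 + 51/20*e12 - 3/5*e23 + 9/2*e123
step 2: 132/25 + 102/5*e1 + 777/25*e2 - 393/10*e3 + 177/5*e12 - 36*e13 - 276/25*e23 - 639/20*e123
step 3: 26439/200 + 11138/125*e1 - 1206/25*e2 + 4033/50*e3 - 3407/500*e12 + 217/2*e13 + 64/5*e23 + 6976/125*e123
Answer: 4033/50


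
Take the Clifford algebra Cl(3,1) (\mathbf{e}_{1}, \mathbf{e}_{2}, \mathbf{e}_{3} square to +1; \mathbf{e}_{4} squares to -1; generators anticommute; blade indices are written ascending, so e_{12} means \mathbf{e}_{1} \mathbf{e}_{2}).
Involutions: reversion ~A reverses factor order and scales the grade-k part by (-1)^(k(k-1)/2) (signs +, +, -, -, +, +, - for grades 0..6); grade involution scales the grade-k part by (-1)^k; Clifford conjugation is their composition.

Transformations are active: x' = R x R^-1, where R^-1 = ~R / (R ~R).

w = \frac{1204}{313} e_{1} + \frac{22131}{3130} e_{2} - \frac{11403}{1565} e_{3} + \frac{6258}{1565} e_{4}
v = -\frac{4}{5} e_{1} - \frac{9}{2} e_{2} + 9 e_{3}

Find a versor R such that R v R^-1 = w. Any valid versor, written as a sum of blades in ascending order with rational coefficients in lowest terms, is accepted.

Construction: equal norms (both \frac{10189}{100}) license R = v + w = \frac{4768}{1565} e_{1} + \frac{4023}{1565} e_{2} + \frac{2682}{1565} e_{3} + \frac{6258}{1565} e_{4} — nothing changes along that direction, while (v - w)/2 changes sign, so v maps onto w.
Answer: \frac{4768}{1565} e_{1} + \frac{4023}{1565} e_{2} + \frac{2682}{1565} e_{3} + \frac{6258}{1565} e_{4}


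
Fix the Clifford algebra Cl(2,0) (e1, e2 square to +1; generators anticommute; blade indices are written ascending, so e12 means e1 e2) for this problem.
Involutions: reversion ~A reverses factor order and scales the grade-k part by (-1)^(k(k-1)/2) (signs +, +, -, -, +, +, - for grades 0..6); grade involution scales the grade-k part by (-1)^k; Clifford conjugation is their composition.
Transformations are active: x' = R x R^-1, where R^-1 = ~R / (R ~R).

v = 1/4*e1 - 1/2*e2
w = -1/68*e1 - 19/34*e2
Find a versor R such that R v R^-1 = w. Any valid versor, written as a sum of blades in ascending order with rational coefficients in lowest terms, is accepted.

Take R = v + w = 4/17*e1 - 18/17*e2. Because q(v) = q(w) = 5/16, conjugation by R sends v exactly to w.
Answer: 4/17*e1 - 18/17*e2


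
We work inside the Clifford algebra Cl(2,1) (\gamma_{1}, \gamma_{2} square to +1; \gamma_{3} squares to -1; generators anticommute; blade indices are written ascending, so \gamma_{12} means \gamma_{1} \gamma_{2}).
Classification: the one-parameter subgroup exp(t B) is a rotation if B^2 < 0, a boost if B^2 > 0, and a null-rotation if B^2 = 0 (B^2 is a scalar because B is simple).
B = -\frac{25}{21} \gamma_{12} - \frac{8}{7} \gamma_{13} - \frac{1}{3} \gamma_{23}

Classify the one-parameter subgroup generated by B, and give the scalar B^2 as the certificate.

B^2 term by term: the squares give (-\frac{25}{21})^2*(\gamma_{12})^2 + (-\frac{8}{7})^2*(\gamma_{13})^2 + (-\frac{1}{3})^2*(\gamma_{23})^2 = \frac{625}{441}*(-1) + \frac{64}{49}*(+1) + \frac{1}{9}*(+1) = 0 (each basis 2-blade squares to minus the product of its generators' squares); cross terms between blades sharing an index anticommute and cancel. So B^2 = 0.
Answer: null-rotation, certificate B^2 = 0. Key observation: B^2 = 0 is a conjugation invariant, so its sign decides the class regardless of the surface form of B.


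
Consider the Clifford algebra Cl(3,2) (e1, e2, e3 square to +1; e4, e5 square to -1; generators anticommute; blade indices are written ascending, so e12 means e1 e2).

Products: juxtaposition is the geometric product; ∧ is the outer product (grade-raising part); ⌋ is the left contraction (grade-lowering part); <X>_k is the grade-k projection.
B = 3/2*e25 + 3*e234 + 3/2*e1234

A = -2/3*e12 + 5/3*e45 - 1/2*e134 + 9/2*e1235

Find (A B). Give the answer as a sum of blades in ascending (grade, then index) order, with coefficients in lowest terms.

step 1: -3/4*e2 - 3/2*e12 - 27/4*e13 - e15 - 5/2*e24 + e34 - 27/4*e45 - 2*e134 + 27/2*e145 + 5*e235 + 5/2*e1235 - 3/4*e12345
Answer: -3/4*e2 - 3/2*e12 - 27/4*e13 - e15 - 5/2*e24 + e34 - 27/4*e45 - 2*e134 + 27/2*e145 + 5*e235 + 5/2*e1235 - 3/4*e12345


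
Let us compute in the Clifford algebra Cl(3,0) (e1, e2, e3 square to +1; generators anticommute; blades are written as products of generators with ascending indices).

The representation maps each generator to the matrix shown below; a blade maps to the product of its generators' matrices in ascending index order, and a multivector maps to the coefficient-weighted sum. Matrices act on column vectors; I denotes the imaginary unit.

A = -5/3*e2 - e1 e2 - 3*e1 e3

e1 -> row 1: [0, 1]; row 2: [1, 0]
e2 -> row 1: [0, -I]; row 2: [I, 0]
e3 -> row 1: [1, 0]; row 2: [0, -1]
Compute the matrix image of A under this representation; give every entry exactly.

Bivector images (products of the table entries): rho(e1 e2) = rho(e1)rho(e2) = row 1: [I, 0]; row 2: [0, -I]; rho(e1 e3) = rho(e1)rho(e3) = row 1: [0, -1]; row 2: [1, 0].
M = (-5/3)*rho(e2) + (-1)*rho(e1 e2) + (-3)*rho(e1 e3), summed entrywise:
Answer: row 1: [-I, 3 + 5*I/3]; row 2: [-3 - 5*I/3, I]


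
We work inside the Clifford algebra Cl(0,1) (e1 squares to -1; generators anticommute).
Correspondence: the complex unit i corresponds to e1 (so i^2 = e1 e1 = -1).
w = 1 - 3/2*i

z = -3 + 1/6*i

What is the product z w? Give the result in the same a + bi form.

In blades: z = -3 + 1/6*e1, w = 1 - 3/2*e1.
Distribute z over w term by term (generator squares from the signature, products reordered to ascending indices): (-3)*w = -3 + 9/2*e1; (1/6*e1)*w = 1/4 + 1/6*e1.
Sum: -11/4 + 14/3*e1; translating back through the correspondence:
Answer: -11/4 + 14/3*i


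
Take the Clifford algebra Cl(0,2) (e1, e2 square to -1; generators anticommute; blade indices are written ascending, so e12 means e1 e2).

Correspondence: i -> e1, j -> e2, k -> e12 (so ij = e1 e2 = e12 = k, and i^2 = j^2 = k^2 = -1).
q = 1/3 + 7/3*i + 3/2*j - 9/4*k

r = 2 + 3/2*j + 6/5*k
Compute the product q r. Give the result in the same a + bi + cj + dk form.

In blades: q = 1/3 + 7/3*e1 + 3/2*e2 - 9/4*e12, r = 2 + 3/2*e2 + 6/5*e12.
Distribute q over r term by term (generator squares from the signature, products reordered to ascending indices): (1/3)*r = 2/3 + 1/2*e2 + 2/5*e12; (7/3*e1)*r = 14/3*e1 - 14/5*e2 + 7/2*e12; (3/2*e2)*r = -9/4 + 9/5*e1 + 3*e2; (-9/4*e12)*r = 27/10 + 27/8*e1 - 9/2*e12.
Sum: 67/60 + 1181/120*e1 + 7/10*e2 - 3/5*e12; translating back through the correspondence:
Answer: 67/60 + 1181/120*i + 7/10*j - 3/5*k


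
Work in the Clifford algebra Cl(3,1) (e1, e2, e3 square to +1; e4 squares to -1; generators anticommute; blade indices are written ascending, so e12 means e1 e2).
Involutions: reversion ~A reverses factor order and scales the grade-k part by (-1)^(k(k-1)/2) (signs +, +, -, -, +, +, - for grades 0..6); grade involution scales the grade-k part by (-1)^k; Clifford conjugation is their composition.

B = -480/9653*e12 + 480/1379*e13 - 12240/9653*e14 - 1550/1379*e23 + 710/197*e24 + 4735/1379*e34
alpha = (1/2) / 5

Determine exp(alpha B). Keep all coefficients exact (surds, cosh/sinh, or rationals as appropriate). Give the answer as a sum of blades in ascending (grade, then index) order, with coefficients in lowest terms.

B^2 term by term: the squares give (-480/9653)^2*(e12)^2 + (480/1379)^2*(e13)^2 + (-12240/9653)^2*(e14)^2 + (-1550/1379)^2*(e23)^2 + (710/197)^2*(e24)^2 + (4735/1379)^2*(e34)^2 = 230400/93180409*(-1) + 230400/1901641*(-1) + 149817600/93180409*(+1) + 2402500/1901641*(-1) + 504100/38809*(+1) + 22420225/1901641*(+1) = 25 (each basis 2-blade squares to minus the product of its generators' squares); cross terms between blades sharing an index anticommute and cancel; the commuting (index-disjoint) pairs give grade-4 terms 2*c*c'*(blade product), which cancel blade by blade — e1234: -4545600/13311487 - 681600/271663 + 37944000/13311487 = 0 — confirming B is simple. So B^2 = 25.
B^2 = 25 — since the square is positive, the closed form is hyperbolic: l = 5, alpha*l = 1/2, so exp(alpha B) = cosh(1/2) + (sinh(1/2)/5)*B = cosh(1/2) + (sinh(1/2)/5)*B.
Answer: cosh(1/2) - 96*sinh(1/2)/9653*e12 + 96*sinh(1/2)/1379*e13 - 2448*sinh(1/2)/9653*e14 - 310*sinh(1/2)/1379*e23 + 142*sinh(1/2)/197*e24 + 947*sinh(1/2)/1379*e34


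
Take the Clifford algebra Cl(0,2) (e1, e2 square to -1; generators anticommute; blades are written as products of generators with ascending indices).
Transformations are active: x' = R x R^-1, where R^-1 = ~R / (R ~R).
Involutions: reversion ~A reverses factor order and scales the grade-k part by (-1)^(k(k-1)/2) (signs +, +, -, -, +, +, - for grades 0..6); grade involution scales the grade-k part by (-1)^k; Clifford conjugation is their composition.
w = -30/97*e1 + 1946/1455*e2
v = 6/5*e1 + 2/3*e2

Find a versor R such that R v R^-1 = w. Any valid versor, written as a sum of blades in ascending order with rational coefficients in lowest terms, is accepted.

Why this works: both vectors square to -424/225, so q(v) = q(w) and R = v + w = 432/485*e1 + 972/485*e2 carries v to w — its own direction survives, the complement (v - w)/2 flips.
Answer: 432/485*e1 + 972/485*e2


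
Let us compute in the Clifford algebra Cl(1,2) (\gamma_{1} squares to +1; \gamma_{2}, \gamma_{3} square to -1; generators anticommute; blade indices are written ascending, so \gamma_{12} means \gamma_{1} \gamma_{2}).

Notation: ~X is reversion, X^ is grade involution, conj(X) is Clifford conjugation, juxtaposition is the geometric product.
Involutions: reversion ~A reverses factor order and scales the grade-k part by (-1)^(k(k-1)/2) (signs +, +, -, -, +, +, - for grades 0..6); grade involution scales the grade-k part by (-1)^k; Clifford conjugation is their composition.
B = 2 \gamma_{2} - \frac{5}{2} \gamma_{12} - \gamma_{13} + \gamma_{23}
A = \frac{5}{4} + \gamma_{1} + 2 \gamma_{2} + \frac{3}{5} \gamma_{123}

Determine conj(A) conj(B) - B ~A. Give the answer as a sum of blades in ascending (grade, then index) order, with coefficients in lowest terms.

first term: -4 - \frac{22}{5} \gamma_{1} - \frac{28}{5} \gamma_{2} - \frac{3}{2} \gamma_{3} + \frac{41}{8} \gamma_{12} + \frac{1}{20} \gamma_{13} - \frac{5}{4} \gamma_{23} + 3 \gamma_{123}
second term: -4 + \frac{28}{5} \gamma_{1} + \frac{22}{5} \gamma_{2} + \frac{9}{2} \gamma_{3} - \frac{41}{8} \gamma_{12} - \frac{49}{20} \gamma_{13} + \frac{5}{4} \gamma_{23} + 3 \gamma_{123}
Answer: -10 \gamma_{1} - 10 \gamma_{2} - 6 \gamma_{3} + \frac{41}{4} \gamma_{12} + \frac{5}{2} \gamma_{13} - \frac{5}{2} \gamma_{23}


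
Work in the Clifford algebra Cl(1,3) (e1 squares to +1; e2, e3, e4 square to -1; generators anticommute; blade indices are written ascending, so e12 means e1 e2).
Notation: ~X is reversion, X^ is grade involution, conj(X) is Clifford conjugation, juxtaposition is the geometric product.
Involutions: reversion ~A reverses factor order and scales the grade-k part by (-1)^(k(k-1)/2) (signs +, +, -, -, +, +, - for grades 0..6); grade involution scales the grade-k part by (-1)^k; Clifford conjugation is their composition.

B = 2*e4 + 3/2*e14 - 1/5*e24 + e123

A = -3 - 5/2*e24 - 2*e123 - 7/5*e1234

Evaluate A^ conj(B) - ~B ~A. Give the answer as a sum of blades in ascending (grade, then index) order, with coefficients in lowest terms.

first term: -3/2 - 5*e2 + 23/5*e4 - 15/4*e12 - 7/25*e13 + 9/2*e14 + 21/10*e23 - 3/5*e24 - 29/5*e123 + 29/10*e134 - 3*e234 - 4*e1234
second term: 3/2 + 5*e2 - 37/5*e4 - 15/4*e12 - 7/25*e13 + 9/2*e14 + 21/10*e23 - 3/5*e24 + 1/5*e123 - 29/10*e134 + 3*e234 - 4*e1234
Answer: -3 - 10*e2 + 12*e4 - 6*e123 + 29/5*e134 - 6*e234


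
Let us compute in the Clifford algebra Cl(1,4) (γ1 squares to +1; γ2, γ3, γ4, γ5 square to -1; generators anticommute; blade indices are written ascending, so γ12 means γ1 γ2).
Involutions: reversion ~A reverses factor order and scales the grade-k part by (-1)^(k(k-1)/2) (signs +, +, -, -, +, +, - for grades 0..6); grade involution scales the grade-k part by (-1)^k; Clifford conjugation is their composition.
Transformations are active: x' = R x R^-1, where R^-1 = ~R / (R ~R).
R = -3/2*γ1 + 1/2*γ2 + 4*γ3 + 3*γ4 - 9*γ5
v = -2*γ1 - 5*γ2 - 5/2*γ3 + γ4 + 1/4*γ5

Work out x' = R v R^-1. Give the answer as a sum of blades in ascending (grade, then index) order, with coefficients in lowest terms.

~R = -3/2*γ1 + 1/2*γ2 + 4*γ3 + 3*γ4 - 9*γ5, and R ~R = -104, so R^-1 = ~R / (-104).
R v = 59/4 + 17/2*γ12 + 47/4*γ13 + 9/2*γ14 - 147/8*γ15 + 75/4*γ23 + 31/2*γ24 - 359/8*γ25 + 23/2*γ34 - 43/2*γ35 + 39/4*γ45
Answer: 1009/416*γ1 + 2021/416*γ2 + 71/52*γ3 - 385/208*γ4 + 479/208*γ5


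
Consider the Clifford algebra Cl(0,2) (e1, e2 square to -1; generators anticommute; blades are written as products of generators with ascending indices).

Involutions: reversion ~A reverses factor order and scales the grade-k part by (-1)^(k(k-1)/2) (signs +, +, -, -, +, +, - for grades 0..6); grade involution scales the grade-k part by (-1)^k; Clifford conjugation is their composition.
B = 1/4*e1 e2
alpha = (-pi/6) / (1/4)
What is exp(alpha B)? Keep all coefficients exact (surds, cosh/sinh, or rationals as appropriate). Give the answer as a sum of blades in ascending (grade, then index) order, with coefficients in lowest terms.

B^2 = (1/4)^2*(e1 e2)^2 = 1/16*(-1) = -1/16 (a basis 2-blade squares to minus the product of its generators' squares).
B^2 = -1/16 — B^2 < 0, so the exponential closes trigonometrically: l = 1/4, alpha*l = -pi/6, so exp(alpha B) = cos(-pi/6) + (sin(-pi/6)/(1/4))*B = sqrt(3)/2 + (-2)*B.
Answer: sqrt(3)/2 - 1/2*e1 e2


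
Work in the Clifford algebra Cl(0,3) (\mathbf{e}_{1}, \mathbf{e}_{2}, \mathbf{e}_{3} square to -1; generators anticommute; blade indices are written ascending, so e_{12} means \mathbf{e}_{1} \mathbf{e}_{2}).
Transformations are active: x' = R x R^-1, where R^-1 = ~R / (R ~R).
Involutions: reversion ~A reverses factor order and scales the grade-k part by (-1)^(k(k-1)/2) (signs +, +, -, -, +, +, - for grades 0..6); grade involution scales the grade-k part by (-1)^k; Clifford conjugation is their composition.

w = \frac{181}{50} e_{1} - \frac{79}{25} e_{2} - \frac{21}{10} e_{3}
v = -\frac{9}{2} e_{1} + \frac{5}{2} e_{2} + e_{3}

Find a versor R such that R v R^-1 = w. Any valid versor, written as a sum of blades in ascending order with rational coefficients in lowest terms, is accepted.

Sketch: the shared square -\frac{55}{2} makes R = v + w = -\frac{22}{25} e_{1} - \frac{33}{50} e_{2} - \frac{11}{10} e_{3} the natural versor; its sandwich fixes that direction, negates (v - w)/2, and sends v to w.
Answer: -\frac{22}{25} e_{1} - \frac{33}{50} e_{2} - \frac{11}{10} e_{3}


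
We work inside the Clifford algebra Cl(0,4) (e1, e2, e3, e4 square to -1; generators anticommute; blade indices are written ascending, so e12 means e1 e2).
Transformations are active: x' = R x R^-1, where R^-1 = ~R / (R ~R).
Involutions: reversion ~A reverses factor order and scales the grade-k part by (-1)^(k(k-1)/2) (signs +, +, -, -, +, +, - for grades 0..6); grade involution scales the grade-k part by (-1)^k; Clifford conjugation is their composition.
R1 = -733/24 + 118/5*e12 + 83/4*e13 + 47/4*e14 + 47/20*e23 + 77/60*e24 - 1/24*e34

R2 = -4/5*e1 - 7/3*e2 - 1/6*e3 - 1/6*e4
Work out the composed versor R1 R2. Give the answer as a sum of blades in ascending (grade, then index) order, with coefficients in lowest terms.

Distribute over the terms of R2 (each basis-blade product reordered to ascending indices, repeated generators contracted through their squares):
R1 (-4/5*e1) = 733/30*e1 - 472/25*e2 - 83/5*e3 - 47/5*e4 - 47/25*e123 - 77/75*e124 + 1/30*e134
R1 (-7/3*e2) = 826/15*e1 + 5131/72*e2 - 329/60*e3 - 539/180*e4 + 581/12*e123 + 329/12*e124 + 7/72*e234
R1 (-1/6*e3) = 83/24*e1 + 47/120*e2 + 733/144*e3 + 1/144*e4 - 59/15*e123 + 47/24*e134 + 77/360*e234
R1 (-1/6*e4) = 47/24*e1 + 77/360*e2 - 1/144*e3 + 733/144*e4 - 59/15*e124 - 83/24*e134 - 47/120*e234
Summing the partial products and collecting blades:
Answer: 1019/12*e1 + 95381/1800*e2 - 17*e3 - 2627/360*e4 + 12781/300*e123 + 6737/300*e124 - 22/15*e134 - 29/360*e234


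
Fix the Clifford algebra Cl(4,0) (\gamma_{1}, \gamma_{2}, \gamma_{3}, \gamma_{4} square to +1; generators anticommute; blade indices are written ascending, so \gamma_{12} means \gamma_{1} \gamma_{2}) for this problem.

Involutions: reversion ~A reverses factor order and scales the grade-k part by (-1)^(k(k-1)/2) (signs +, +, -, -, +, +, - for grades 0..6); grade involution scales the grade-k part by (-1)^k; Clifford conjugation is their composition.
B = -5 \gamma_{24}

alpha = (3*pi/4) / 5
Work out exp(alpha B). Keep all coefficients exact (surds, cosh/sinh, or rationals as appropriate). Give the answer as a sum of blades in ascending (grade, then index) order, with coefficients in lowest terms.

B^2 = (-5)^2*(\gamma_{24})^2 = 25*(-1) = -25 (a basis 2-blade squares to minus the product of its generators' squares).
B^2 = -25 — a negative square means the series sums to a rotation: l = 5, alpha*l = \frac{3 \pi}{4}, so exp(alpha B) = cos(\frac{3 \pi}{4}) + (sin(\frac{3 \pi}{4})/5)*B = - \frac{\sqrt{2}}{2} + (\frac{\sqrt{2}}{10})*B.
Answer: - \frac{\sqrt{2}}{2} - \frac{\sqrt{2}}{2} \gamma_{24}


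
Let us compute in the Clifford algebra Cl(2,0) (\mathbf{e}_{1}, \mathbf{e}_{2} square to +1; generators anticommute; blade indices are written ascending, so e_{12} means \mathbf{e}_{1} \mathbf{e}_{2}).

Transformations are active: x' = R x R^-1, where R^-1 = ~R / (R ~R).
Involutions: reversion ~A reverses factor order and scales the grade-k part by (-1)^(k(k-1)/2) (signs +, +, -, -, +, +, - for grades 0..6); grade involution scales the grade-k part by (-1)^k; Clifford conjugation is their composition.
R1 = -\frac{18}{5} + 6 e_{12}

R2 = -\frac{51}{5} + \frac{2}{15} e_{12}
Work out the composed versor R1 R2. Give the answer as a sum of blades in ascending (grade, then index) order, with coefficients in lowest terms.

Distribute over the terms of R1 (each basis-blade product reordered to ascending indices, repeated generators contracted through their squares):
(-\frac{18}{5}) R2 = \frac{918}{25} - \frac{12}{25} e_{12}
(6 e_{12}) R2 = -\frac{4}{5} - \frac{306}{5} e_{12}
Summing the partial products and collecting blades:
Answer: \frac{898}{25} - \frac{1542}{25} e_{12}


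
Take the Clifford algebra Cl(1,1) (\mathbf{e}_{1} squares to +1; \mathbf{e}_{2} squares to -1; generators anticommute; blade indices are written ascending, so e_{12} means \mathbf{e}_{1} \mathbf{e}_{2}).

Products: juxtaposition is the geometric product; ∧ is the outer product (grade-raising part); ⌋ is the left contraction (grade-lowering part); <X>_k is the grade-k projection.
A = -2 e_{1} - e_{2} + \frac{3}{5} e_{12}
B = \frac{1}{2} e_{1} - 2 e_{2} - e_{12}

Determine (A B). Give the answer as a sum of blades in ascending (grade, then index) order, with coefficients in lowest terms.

step 1: -\frac{18}{5} + \frac{11}{5} e_{1} + \frac{17}{10} e_{2} + \frac{9}{2} e_{12}
Answer: -\frac{18}{5} + \frac{11}{5} e_{1} + \frac{17}{10} e_{2} + \frac{9}{2} e_{12}


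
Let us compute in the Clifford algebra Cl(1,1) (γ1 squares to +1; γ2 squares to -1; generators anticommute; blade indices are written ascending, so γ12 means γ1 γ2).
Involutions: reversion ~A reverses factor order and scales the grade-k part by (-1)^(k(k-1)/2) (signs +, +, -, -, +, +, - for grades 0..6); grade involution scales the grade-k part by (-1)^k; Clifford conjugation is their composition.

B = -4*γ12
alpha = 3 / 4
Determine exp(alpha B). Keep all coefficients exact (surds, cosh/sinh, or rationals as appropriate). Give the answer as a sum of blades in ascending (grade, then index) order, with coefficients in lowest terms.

B^2 = (-4)^2*(γ12)^2 = 16*(+1) = 16 (a basis 2-blade squares to minus the product of its generators' squares).
B^2 = 16 — B^2 > 0, so the exponential closes hyperbolically: l = 4, alpha*l = 3, so exp(alpha B) = cosh(3) + (sinh(3)/4)*B = cosh(3) + (sinh(3)/4)*B.
Answer: cosh(3) - sinh(3)*γ12


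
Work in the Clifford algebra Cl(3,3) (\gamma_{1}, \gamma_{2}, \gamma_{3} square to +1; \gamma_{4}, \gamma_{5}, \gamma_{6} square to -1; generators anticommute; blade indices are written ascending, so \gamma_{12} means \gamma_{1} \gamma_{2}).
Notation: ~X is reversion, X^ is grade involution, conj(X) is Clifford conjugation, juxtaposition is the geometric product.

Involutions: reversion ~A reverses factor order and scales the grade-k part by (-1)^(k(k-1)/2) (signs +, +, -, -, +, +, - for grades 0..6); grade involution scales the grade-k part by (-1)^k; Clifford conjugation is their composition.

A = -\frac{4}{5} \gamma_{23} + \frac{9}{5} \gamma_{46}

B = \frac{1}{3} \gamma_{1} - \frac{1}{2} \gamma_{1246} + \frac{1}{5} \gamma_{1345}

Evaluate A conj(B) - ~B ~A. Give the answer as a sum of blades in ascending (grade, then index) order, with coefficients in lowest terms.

first term: \frac{9}{10} \gamma_{12} + \frac{4}{15} \gamma_{123} - \frac{3}{5} \gamma_{146} - \frac{4}{25} \gamma_{1245} - \frac{2}{5} \gamma_{1346} - \frac{9}{25} \gamma_{1356}
second term: -\frac{9}{10} \gamma_{12} + \frac{4}{15} \gamma_{123} - \frac{3}{5} \gamma_{146} - \frac{4}{25} \gamma_{1245} - \frac{2}{5} \gamma_{1346} - \frac{9}{25} \gamma_{1356}
Answer: \frac{9}{5} \gamma_{12}


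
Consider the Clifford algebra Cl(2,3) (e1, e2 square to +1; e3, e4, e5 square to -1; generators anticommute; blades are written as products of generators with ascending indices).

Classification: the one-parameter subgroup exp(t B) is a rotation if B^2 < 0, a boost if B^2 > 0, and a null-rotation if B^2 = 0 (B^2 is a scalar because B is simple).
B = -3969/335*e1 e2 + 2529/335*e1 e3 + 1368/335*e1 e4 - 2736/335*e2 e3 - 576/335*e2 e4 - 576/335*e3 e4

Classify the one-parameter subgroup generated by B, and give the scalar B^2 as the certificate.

B^2 term by term: the squares give (-3969/335)^2*(e1 e2)^2 + (2529/335)^2*(e1 e3)^2 + (1368/335)^2*(e1 e4)^2 + (-2736/335)^2*(e2 e3)^2 + (-576/335)^2*(e2 e4)^2 + (-576/335)^2*(e3 e4)^2 = 15752961/112225*(-1) + 6395841/112225*(+1) + 1871424/112225*(+1) + 7485696/112225*(+1) + 331776/112225*(+1) + 331776/112225*(-1) = 0 (each basis 2-blade squares to minus the product of its generators' squares); cross terms between blades sharing an index anticommute and cancel; the commuting (index-disjoint) pairs give grade-4 terms 2*c*c'*(blade product), which cancel blade by blade — e1 e2 e3 e4: 4572288/112225 + 2913408/112225 - 7485696/112225 = 0 — confirming B is simple. So B^2 = 0.
Answer: null-rotation, certificate B^2 = 0. Certificate logic: 0 is a conjugation-invariant scalar, so its sign fixes rotation versus boost versus null-rotation outright.


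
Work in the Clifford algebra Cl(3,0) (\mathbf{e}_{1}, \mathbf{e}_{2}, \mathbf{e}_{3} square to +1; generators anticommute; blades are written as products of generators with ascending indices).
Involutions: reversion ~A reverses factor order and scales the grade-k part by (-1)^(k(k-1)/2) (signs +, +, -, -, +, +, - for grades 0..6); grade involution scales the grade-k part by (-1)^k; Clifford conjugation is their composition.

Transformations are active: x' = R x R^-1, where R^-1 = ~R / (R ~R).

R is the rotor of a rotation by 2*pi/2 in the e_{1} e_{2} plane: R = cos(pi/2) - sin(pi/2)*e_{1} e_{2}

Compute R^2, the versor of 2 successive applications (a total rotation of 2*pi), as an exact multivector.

Half-angle bookkeeping: 2 applications in e_{1} e_{2} add up to rotor phase 2*pi/2 = \pi, so R^2 = cos(\pi) - sin(\pi)*e_{1} e_{2}.
cos(\pi) = -1 and sin(\pi) = 0, so R^2 = -1. The total rotation 2*pi is 1 full turn, so every vector returns to itself, yet the rotor is -1, on the OTHER sheet of the double cover (an odd number of 2*pi turns).
Answer: -1


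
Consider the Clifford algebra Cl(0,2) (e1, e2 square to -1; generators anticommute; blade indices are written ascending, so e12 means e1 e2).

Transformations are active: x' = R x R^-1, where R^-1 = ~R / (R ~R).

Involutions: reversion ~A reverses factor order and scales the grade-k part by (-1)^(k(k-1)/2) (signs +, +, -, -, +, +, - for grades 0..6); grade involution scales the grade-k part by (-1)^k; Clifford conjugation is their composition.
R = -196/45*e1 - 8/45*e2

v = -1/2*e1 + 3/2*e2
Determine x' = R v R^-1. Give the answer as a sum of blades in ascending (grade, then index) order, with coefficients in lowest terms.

~R = -196/45*e1 - 8/45*e2, and R ~R = -7696/405, so R^-1 = ~R / (-7696/405).
R v = -86/45 - 298/45*e12
Answer: -1809/4810*e1 - 7387/4810*e2
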